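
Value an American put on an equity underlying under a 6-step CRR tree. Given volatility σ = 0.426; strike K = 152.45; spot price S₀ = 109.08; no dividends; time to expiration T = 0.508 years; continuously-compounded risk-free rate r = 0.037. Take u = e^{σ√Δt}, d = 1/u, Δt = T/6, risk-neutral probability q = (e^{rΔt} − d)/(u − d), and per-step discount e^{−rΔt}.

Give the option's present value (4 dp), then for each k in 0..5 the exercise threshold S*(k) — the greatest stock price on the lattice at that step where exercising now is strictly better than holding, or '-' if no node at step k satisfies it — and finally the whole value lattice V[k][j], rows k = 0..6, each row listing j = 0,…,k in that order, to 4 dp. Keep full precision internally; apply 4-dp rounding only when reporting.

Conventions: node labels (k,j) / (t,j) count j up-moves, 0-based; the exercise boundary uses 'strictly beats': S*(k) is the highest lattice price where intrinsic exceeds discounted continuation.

Δt=0.08467, u=1.13197, d=0.88342, q=0.48167, disc=e^(-rΔt)=0.99687
k=6 terminal: V=max(K-S,0) → 100.6003 86.0126 67.3208 43.3700 12.6808 0.0000 0.0000
k=5: j=0 S=58.6920 intr=93.7580 cont=93.2811 V=93.7580[EX]; j=1 S=75.2048 intr=77.2452 cont=76.7684 V=77.2452[EX]; j=2 S=96.3634 intr=56.0866 cont=55.6098 V=56.0866[EX]; j=3 S=123.4748 intr=28.9752 cont=28.4984 V=28.9752[EX]; j=4 S=158.2139 intr=0.0000 cont=6.5522 V=6.5522[hold]; j=5 S=202.7268 intr=0.0000 cont=0.0000 V=0.0000[hold]  S*(5)=123.4748
k=4: j=0 S=66.4374 intr=86.0126 cont=85.5358 V=86.0126[EX]; j=1 S=85.1292 intr=67.3208 cont=66.8439 V=67.3208[EX]; j=2 S=109.0800 intr=43.3700 cont=42.8932 V=43.3700[EX]; j=3 S=139.7692 intr=12.6808 cont=18.1178 V=18.1178[hold]; j=4 S=179.0927 intr=0.0000 cont=3.3856 V=3.3856[hold]  S*(4)=109.0800
k=3: j=0 S=75.2048 intr=77.2452 cont=76.7684 V=77.2452[EX]; j=1 S=96.3634 intr=56.0866 cont=55.6098 V=56.0866[EX]; j=2 S=123.4748 intr=28.9752 cont=31.1090 V=31.1090[hold]; j=3 S=158.2139 intr=0.0000 cont=10.9872 V=10.9872[hold]  S*(3)=96.3634
k=2: j=0 S=85.1292 intr=67.3208 cont=66.8439 V=67.3208[EX]; j=1 S=109.0800 intr=43.3700 cont=43.9178 V=43.9178[hold]; j=2 S=139.7692 intr=12.6808 cont=21.3499 V=21.3499[hold]  S*(2)=85.1292
k=1: j=0 S=96.3634 intr=56.0866 cont=55.8728 V=56.0866[EX]; j=1 S=123.4748 intr=28.9752 cont=32.9440 V=32.9440[hold]  S*(1)=96.3634
k=0: j=0 S=109.0800 intr=43.3700 cont=44.7989 V=44.7989[hold]  S*(0)=-

price = 44.7989
boundary = - 96.3634 85.1292 96.3634 109.0800 123.4748
tree:
44.7989
56.0866 32.9440
67.3208 43.9178 21.3499
77.2452 56.0866 31.1090 10.9872
86.0126 67.3208 43.3700 18.1178 3.3856
93.7580 77.2452 56.0866 28.9752 6.5522 0.0000
100.6003 86.0126 67.3208 43.3700 12.6808 0.0000 0.0000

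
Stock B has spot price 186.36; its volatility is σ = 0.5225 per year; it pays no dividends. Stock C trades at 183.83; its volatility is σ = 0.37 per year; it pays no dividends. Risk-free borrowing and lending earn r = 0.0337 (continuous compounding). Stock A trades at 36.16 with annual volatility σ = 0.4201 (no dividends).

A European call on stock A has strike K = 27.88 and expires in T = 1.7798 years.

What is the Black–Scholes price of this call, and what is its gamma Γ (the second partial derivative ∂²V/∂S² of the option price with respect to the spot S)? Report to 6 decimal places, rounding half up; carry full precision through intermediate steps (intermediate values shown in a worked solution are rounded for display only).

price = 12.892891
Γ = 0.013702

σ√T = 0.4201·√1.7798 = 0.560452
d₁ = (ln(S/K) + (r+σ²/2)T) / (σ√T) = (ln(36.16/27.88) + (0.0337+0.4201²/2)·1.7798) / 0.560452 = (0.260044 + 0.217032) / 0.560452 = 0.851235
d₂ = d₁ − σ√T = 0.851235 − 0.560452 = 0.290783
e^{−rT} = 0.941784
N(d₁) = 0.802681,  N(d₂) = 0.614392
Call price V = S·N(d₁) − K·e^{−rT}·N(d₂) = 29.024932 − 16.132041 = 12.892891
φ(d₁) = (1/√(2π))·e^{−d₁²/2} = 0.277693
Γ = φ(d₁) / (S·σ·√T) = 0.013702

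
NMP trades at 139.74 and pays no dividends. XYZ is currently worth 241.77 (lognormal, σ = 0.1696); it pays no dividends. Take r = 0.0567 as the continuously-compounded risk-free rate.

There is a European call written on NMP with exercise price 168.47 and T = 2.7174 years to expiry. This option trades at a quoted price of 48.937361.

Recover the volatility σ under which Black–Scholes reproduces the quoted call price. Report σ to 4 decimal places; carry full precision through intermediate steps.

sigma = 0.5686

At σ = 0.5686 the Black–Scholes value reproduces the quote:
σ√T = 0.5686·√2.7174 = 0.937311
d₁ = (ln(S/K) + (r+σ²/2)T) / (σ√T) = (ln(139.74/168.47) + (0.0567+0.5686²/2)·2.7174) / 0.937311 = (-0.186974 + 0.593352) / 0.937311 = 0.433558
d₂ = d₁ − σ√T = 0.433558 − 0.937311 = -0.503753
e^{−rT} = 0.857206
N(d₁) = 0.667695,  N(d₂) = 0.307217
V = S·N(d₁) − K·e^{−rT}·N(d₂) = 93.303719 − 44.366357 = 48.937361 (the observed quote) — the price is monotone increasing in volatility, hence this σ is the only solution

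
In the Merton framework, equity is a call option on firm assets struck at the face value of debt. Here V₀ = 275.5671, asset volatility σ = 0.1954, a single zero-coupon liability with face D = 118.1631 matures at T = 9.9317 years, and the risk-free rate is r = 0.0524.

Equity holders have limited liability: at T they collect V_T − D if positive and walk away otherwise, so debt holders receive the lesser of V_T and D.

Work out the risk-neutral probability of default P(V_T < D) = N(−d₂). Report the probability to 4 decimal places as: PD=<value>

PD=0.0279

Work the structural quantities from V₀ = 275.5671 against face 118.1631:
d₁ = [ln(V₀/D) + (r + σ²/2)T] / (σ√T)
   = [ln(275.5671/118.1631) + (0.0524 + 0.5·0.1954²)·9.9317] / (0.1954·√9.9317)
   = [0.846765 + 0.710023] / 0.615795 = 2.528094
d₂ = d₁ − σ√T = 2.528094 − 0.615795 = 1.912299
risk-neutral PD = N(−d₂) = N(-1.912299) = 0.027919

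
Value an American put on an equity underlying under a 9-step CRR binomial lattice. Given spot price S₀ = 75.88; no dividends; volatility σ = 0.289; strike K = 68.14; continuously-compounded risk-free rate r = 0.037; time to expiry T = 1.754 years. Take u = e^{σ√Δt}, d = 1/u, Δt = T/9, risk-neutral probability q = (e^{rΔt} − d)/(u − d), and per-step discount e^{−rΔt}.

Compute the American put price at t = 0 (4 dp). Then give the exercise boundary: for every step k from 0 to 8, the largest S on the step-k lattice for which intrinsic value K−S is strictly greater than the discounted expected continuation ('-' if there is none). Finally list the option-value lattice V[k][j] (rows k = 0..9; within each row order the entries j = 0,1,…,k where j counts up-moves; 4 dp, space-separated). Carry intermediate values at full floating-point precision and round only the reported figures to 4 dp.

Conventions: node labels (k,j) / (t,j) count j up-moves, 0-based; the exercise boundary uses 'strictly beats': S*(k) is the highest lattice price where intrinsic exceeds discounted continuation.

params: Δt=0.19489 u=1.13608 d=0.88022 q=0.49643 e^(-rΔt)=0.99282
t_9 payoffs: 44.0714 37.0752 28.0455 16.3910 1.3489 0.0000 0.0000 0.0000 0.0000 0.0000
t_8: node(8,0) S=27.3439 payoff=40.7961 vs cont=40.3065 → 40.7961 [stop]  node(8,1) S=35.2920 payoff=32.8480 vs cont=32.3584 → 32.8480 [stop]  node(8,2) S=45.5506 payoff=22.5894 vs cont=22.0999 → 22.5894 [stop]  node(8,3) S=58.7910 payoff=9.3490 vs cont=8.8595 → 9.3490 [stop]  node(8,4) S=75.8800 payoff=0.0000 vs cont=0.6744 → 0.6744 [wait]  node(8,5) S=97.9364 payoff=0.0000 vs cont=0.0000 → 0.0000 [wait]  node(8,6) S=126.4040 payoff=0.0000 vs cont=0.0000 → 0.0000 [wait]  node(8,7) S=163.1465 payoff=0.0000 vs cont=0.0000 → 0.0000 [wait]  node(8,8) S=210.5691 payoff=0.0000 vs cont=0.0000 → 0.0000 [wait]  ⇒ S*(8)=58.7910
t_7: node(7,0) S=31.0648 payoff=37.0752 vs cont=36.5856 → 37.0752 [stop]  node(7,1) S=40.0945 payoff=28.0455 vs cont=27.5559 → 28.0455 [stop]  node(7,2) S=51.7490 payoff=16.3910 vs cont=15.9014 → 16.3910 [stop]  node(7,3) S=66.7911 payoff=1.3489 vs cont=5.0064 → 5.0064 [wait]  node(7,4) S=86.2057 payoff=0.0000 vs cont=0.3371 → 0.3371 [wait]  node(7,5) S=111.2635 payoff=0.0000 vs cont=0.0000 → 0.0000 [wait]  node(7,6) S=143.6049 payoff=0.0000 vs cont=0.0000 → 0.0000 [wait]  node(7,7) S=185.3473 payoff=0.0000 vs cont=0.0000 → 0.0000 [wait]  ⇒ S*(7)=51.7490
t_6: node(6,0) S=35.2920 payoff=32.8480 vs cont=32.3584 → 32.8480 [stop]  node(6,1) S=45.5506 payoff=22.5894 vs cont=22.0999 → 22.5894 [stop]  node(6,2) S=58.7910 payoff=9.3490 vs cont=10.6622 → 10.6622 [wait]  node(6,3) S=75.8800 payoff=0.0000 vs cont=2.6691 → 2.6691 [wait]  node(6,4) S=97.9364 payoff=0.0000 vs cont=0.1686 → 0.1686 [wait]  node(6,5) S=126.4040 payoff=0.0000 vs cont=0.0000 → 0.0000 [wait]  node(6,6) S=163.1465 payoff=0.0000 vs cont=0.0000 → 0.0000 [wait]  ⇒ S*(6)=45.5506
t_5: node(5,0) S=40.0945 payoff=28.0455 vs cont=27.5559 → 28.0455 [stop]  node(5,1) S=51.7490 payoff=16.3910 vs cont=16.5486 → 16.5486 [wait]  node(5,2) S=66.7911 payoff=1.3489 vs cont=6.6461 → 6.6461 [wait]  node(5,3) S=86.2057 payoff=0.0000 vs cont=1.4175 → 1.4175 [wait]  node(5,4) S=111.2635 payoff=0.0000 vs cont=0.0843 → 0.0843 [wait]  node(5,5) S=143.6049 payoff=0.0000 vs cont=0.0000 → 0.0000 [wait]  ⇒ S*(5)=40.0945
t_4: node(4,0) S=45.5506 payoff=22.5894 vs cont=22.1775 → 22.5894 [stop]  node(4,1) S=58.7910 payoff=9.3490 vs cont=11.5491 → 11.5491 [wait]  node(4,2) S=75.8800 payoff=0.0000 vs cont=4.0213 → 4.0213 [wait]  node(4,3) S=97.9364 payoff=0.0000 vs cont=0.7502 → 0.7502 [wait]  node(4,4) S=126.4040 payoff=0.0000 vs cont=0.0421 → 0.0421 [wait]  ⇒ S*(4)=45.5506
t_3: node(3,0) S=51.7490 payoff=16.3910 vs cont=16.9857 → 16.9857 [wait]  node(3,1) S=66.7911 payoff=1.3489 vs cont=7.7559 → 7.7559 [wait]  node(3,2) S=86.2057 payoff=0.0000 vs cont=2.3802 → 2.3802 [wait]  node(3,3) S=111.2635 payoff=0.0000 vs cont=0.3958 → 0.3958 [wait]  ⇒ S*(3)=-
t_2: node(2,0) S=58.7910 payoff=9.3490 vs cont=12.3146 → 12.3146 [wait]  node(2,1) S=75.8800 payoff=0.0000 vs cont=5.0507 → 5.0507 [wait]  node(2,2) S=97.9364 payoff=0.0000 vs cont=1.3851 → 1.3851 [wait]  ⇒ S*(2)=-
t_1: node(1,0) S=66.7911 payoff=1.3489 vs cont=8.6460 → 8.6460 [wait]  node(1,1) S=86.2057 payoff=0.0000 vs cont=3.2077 → 3.2077 [wait]  ⇒ S*(1)=-
t_0: node(0,0) S=75.8800 payoff=0.0000 vs cont=5.9036 → 5.9036 [wait]  ⇒ S*(0)=-

price = 5.9036
boundary = - - - - 45.5506 40.0945 45.5506 51.7490 58.7910
tree:
5.9036
8.6460 3.2077
12.3146 5.0507 1.3851
16.9857 7.7559 2.3802 0.3958
22.5894 11.5491 4.0213 0.7502 0.0421
28.0455 16.5486 6.6461 1.4175 0.0843 0.0000
32.8480 22.5894 10.6622 2.6691 0.1686 0.0000 0.0000
37.0752 28.0455 16.3910 5.0064 0.3371 0.0000 0.0000 0.0000
40.7961 32.8480 22.5894 9.3490 0.6744 0.0000 0.0000 0.0000 0.0000
44.0714 37.0752 28.0455 16.3910 1.3489 0.0000 0.0000 0.0000 0.0000 0.0000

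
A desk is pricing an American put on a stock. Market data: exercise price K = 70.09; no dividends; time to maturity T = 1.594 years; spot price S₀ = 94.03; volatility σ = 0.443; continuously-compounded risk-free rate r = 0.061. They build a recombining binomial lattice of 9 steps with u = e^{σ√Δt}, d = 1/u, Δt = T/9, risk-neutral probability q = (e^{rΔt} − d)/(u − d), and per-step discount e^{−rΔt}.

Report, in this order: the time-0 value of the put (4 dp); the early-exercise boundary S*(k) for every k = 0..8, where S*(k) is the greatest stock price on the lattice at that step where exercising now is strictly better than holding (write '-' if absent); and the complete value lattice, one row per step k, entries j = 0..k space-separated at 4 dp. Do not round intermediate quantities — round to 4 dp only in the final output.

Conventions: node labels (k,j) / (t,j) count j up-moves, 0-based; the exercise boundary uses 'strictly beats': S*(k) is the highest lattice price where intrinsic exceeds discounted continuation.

price = 6.4693
boundary = - - - - - 37.0193 44.6063 37.0193 44.6063
tree:
6.4693
9.5303 3.3317
13.6795 5.2945 1.3014
19.0495 8.2276 2.2677 0.2942
25.6107 12.4409 3.8937 0.5747 0.0000
33.0707 18.1859 6.5591 1.1226 0.0000 0.0000
39.3672 25.4837 10.7677 2.1927 0.0000 0.0000 0.0000
44.5927 33.0707 17.0396 4.2831 0.0000 0.0000 0.0000 0.0000
48.9295 39.3672 25.4837 8.3662 0.0000 0.0000 0.0000 0.0000 0.0000
52.5286 44.5927 33.0707 16.3418 0.0000 0.0000 0.0000 0.0000 0.0000 0.0000

params: Δt=0.17711 u=1.20495 d=0.82991 q=0.48249 e^(-rΔt)=0.98925
t_9 payoffs: 52.5286 44.5927 33.0707 16.3418 0.0000 0.0000 0.0000 0.0000 0.0000 0.0000
t_8: node(8,0) S=21.1605 payoff=48.9295 vs cont=48.1763 → 48.9295 [stop]  node(8,1) S=30.7228 payoff=39.3672 vs cont=38.6140 → 39.3672 [stop]  node(8,2) S=44.6063 payoff=25.4837 vs cont=24.7305 → 25.4837 [stop]  node(8,3) S=64.7637 payoff=5.3263 vs cont=8.3662 → 8.3662 [wait]  node(8,4) S=94.0300 payoff=0.0000 vs cont=0.0000 → 0.0000 [wait]  node(8,5) S=136.5216 payoff=0.0000 vs cont=0.0000 → 0.0000 [wait]  node(8,6) S=198.2150 payoff=0.0000 vs cont=0.0000 → 0.0000 [wait]  node(8,7) S=287.7873 payoff=0.0000 vs cont=0.0000 → 0.0000 [wait]  node(8,8) S=417.8369 payoff=0.0000 vs cont=0.0000 → 0.0000 [wait]  ⇒ S*(8)=44.6063
t_7: node(7,0) S=25.4973 payoff=44.5927 vs cont=43.8396 → 44.5927 [stop]  node(7,1) S=37.0193 payoff=33.0707 vs cont=32.3175 → 33.0707 [stop]  node(7,2) S=53.7482 payoff=16.3418 vs cont=17.0396 → 17.0396 [wait]  node(7,3) S=78.0367 payoff=0.0000 vs cont=4.2831 → 4.2831 [wait]  node(7,4) S=113.3011 payoff=0.0000 vs cont=0.0000 → 0.0000 [wait]  node(7,5) S=164.5012 payoff=0.0000 vs cont=0.0000 → 0.0000 [wait]  node(7,6) S=238.8384 payoff=0.0000 vs cont=0.0000 → 0.0000 [wait]  node(7,7) S=346.7682 payoff=0.0000 vs cont=0.0000 → 0.0000 [wait]  ⇒ S*(7)=37.0193
t_6: node(6,0) S=30.7228 payoff=39.3672 vs cont=38.6140 → 39.3672 [stop]  node(6,1) S=44.6063 payoff=25.4837 vs cont=25.0636 → 25.4837 [stop]  node(6,2) S=64.7637 payoff=5.3263 vs cont=10.7677 → 10.7677 [wait]  node(6,3) S=94.0300 payoff=0.0000 vs cont=2.1927 → 2.1927 [wait]  node(6,4) S=136.5216 payoff=0.0000 vs cont=0.0000 → 0.0000 [wait]  node(6,5) S=198.2150 payoff=0.0000 vs cont=0.0000 → 0.0000 [wait]  node(6,6) S=287.7873 payoff=0.0000 vs cont=0.0000 → 0.0000 [wait]  ⇒ S*(6)=44.6063
t_5: node(5,0) S=37.0193 payoff=33.0707 vs cont=32.3175 → 33.0707 [stop]  node(5,1) S=53.7482 payoff=16.3418 vs cont=18.1859 → 18.1859 [wait]  node(5,2) S=78.0367 payoff=0.0000 vs cont=6.5591 → 6.5591 [wait]  node(5,3) S=113.3011 payoff=0.0000 vs cont=1.1226 → 1.1226 [wait]  node(5,4) S=164.5012 payoff=0.0000 vs cont=0.0000 → 0.0000 [wait]  node(5,5) S=238.8384 payoff=0.0000 vs cont=0.0000 → 0.0000 [wait]  ⇒ S*(5)=37.0193
t_4: node(4,0) S=44.6063 payoff=25.4837 vs cont=25.6107 → 25.6107 [wait]  node(4,1) S=64.7637 payoff=5.3263 vs cont=12.4409 → 12.4409 [wait]  node(4,2) S=94.0300 payoff=0.0000 vs cont=3.8937 → 3.8937 [wait]  node(4,3) S=136.5216 payoff=0.0000 vs cont=0.5747 → 0.5747 [wait]  node(4,4) S=198.2150 payoff=0.0000 vs cont=0.0000 → 0.0000 [wait]  ⇒ S*(4)=-
t_3: node(3,0) S=53.7482 payoff=16.3418 vs cont=19.0495 → 19.0495 [wait]  node(3,1) S=78.0367 payoff=0.0000 vs cont=8.2276 → 8.2276 [wait]  node(3,2) S=113.3011 payoff=0.0000 vs cont=2.2677 → 2.2677 [wait]  node(3,3) S=164.5012 payoff=0.0000 vs cont=0.2942 → 0.2942 [wait]  ⇒ S*(3)=-
t_2: node(2,0) S=64.7637 payoff=5.3263 vs cont=13.6795 → 13.6795 [wait]  node(2,1) S=94.0300 payoff=0.0000 vs cont=5.2945 → 5.2945 [wait]  node(2,2) S=136.5216 payoff=0.0000 vs cont=1.3014 → 1.3014 [wait]  ⇒ S*(2)=-
t_1: node(1,0) S=78.0367 payoff=0.0000 vs cont=9.5303 → 9.5303 [wait]  node(1,1) S=113.3011 payoff=0.0000 vs cont=3.3317 → 3.3317 [wait]  ⇒ S*(1)=-
t_0: node(0,0) S=94.0300 payoff=0.0000 vs cont=6.4693 → 6.4693 [wait]  ⇒ S*(0)=-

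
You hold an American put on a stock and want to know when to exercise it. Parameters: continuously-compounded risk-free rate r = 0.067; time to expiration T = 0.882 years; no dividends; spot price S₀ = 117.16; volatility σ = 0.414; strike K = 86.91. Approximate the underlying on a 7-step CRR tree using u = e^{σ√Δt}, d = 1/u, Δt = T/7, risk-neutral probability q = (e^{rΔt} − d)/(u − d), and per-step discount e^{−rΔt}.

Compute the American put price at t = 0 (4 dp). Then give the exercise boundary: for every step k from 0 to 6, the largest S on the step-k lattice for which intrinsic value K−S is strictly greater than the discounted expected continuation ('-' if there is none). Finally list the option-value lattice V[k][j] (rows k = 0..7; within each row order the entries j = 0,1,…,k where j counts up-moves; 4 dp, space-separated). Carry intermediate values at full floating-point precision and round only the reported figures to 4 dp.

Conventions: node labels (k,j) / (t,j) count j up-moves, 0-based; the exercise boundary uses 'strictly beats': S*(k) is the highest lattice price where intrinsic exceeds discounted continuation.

price = 4.0546
boundary = - - - - - 56.1914 65.0866
tree:
4.0546
6.4826 1.6182
10.1088 2.8512 0.3734
15.2822 4.9428 0.7413 0.0000
22.2163 8.3879 1.4719 0.0000 0.0000
30.7186 13.8227 2.9223 0.0000 0.0000 0.0000
38.3982 21.8234 5.8022 0.0000 0.0000 0.0000 0.0000
45.0281 30.7186 11.5200 0.0000 0.0000 0.0000 0.0000 0.0000

Δt=0.12600, u=1.15830, d=0.86333, q=0.49207, disc=e^(-rΔt)=0.99159
k=7 terminal: V=max(K-S,0) → 45.0281 30.7186 11.5200 0.0000 0.0000 0.0000 0.0000 0.0000
k=6: j=0 S=48.5118 intr=38.3982 cont=37.6675 V=38.3982[EX]; j=1 S=65.0866 intr=21.8234 cont=21.0928 V=21.8234[EX]; j=2 S=87.3244 intr=0.0000 cont=5.8022 V=5.8022[hold]; j=3 S=117.1600 intr=0.0000 cont=0.0000 V=0.0000[hold]; j=4 S=157.1894 intr=0.0000 cont=0.0000 V=0.0000[hold]; j=5 S=210.8954 intr=0.0000 cont=0.0000 V=0.0000[hold]; j=6 S=282.9508 intr=0.0000 cont=0.0000 V=0.0000[hold]  S*(6)=65.0866
k=5: j=0 S=56.1914 intr=30.7186 cont=29.9880 V=30.7186[EX]; j=1 S=75.3900 intr=11.5200 cont=13.8227 V=13.8227[hold]; j=2 S=101.1480 intr=0.0000 cont=2.9223 V=2.9223[hold]; j=3 S=135.7067 intr=0.0000 cont=0.0000 V=0.0000[hold]; j=4 S=182.0728 intr=0.0000 cont=0.0000 V=0.0000[hold]; j=5 S=244.2806 intr=0.0000 cont=0.0000 V=0.0000[hold]  S*(5)=56.1914
k=4: j=0 S=65.0866 intr=21.8234 cont=22.2163 V=22.2163[hold]; j=1 S=87.3244 intr=0.0000 cont=8.3879 V=8.3879[hold]; j=2 S=117.1600 intr=0.0000 cont=1.4719 V=1.4719[hold]; j=3 S=157.1894 intr=0.0000 cont=0.0000 V=0.0000[hold]; j=4 S=210.8954 intr=0.0000 cont=0.0000 V=0.0000[hold]  S*(4)=-
k=3: j=0 S=75.3900 intr=11.5200 cont=15.2822 V=15.2822[hold]; j=1 S=101.1480 intr=0.0000 cont=4.9428 V=4.9428[hold]; j=2 S=135.7067 intr=0.0000 cont=0.7413 V=0.7413[hold]; j=3 S=182.0728 intr=0.0000 cont=0.0000 V=0.0000[hold]  S*(3)=-
k=2: j=0 S=87.3244 intr=0.0000 cont=10.1088 V=10.1088[hold]; j=1 S=117.1600 intr=0.0000 cont=2.8512 V=2.8512[hold]; j=2 S=157.1894 intr=0.0000 cont=0.3734 V=0.3734[hold]  S*(2)=-
k=1: j=0 S=101.1480 intr=0.0000 cont=6.4826 V=6.4826[hold]; j=1 S=135.7067 intr=0.0000 cont=1.6182 V=1.6182[hold]  S*(1)=-
k=0: j=0 S=117.1600 intr=0.0000 cont=4.0546 V=4.0546[hold]  S*(0)=-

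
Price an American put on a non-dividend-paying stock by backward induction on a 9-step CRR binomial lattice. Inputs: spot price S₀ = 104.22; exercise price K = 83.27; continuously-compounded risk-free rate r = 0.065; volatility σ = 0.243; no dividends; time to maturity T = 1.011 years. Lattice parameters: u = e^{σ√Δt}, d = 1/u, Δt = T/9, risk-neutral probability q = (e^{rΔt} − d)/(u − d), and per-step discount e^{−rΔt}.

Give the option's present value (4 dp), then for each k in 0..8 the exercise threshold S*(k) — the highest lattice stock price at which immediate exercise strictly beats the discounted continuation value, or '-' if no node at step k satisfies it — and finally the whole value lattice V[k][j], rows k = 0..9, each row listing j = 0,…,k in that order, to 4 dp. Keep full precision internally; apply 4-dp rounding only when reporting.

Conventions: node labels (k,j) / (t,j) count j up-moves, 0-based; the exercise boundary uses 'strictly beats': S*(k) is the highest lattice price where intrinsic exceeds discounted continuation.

Δt=0.11233  u=1.08485  d=0.92178  q=0.52459  discount=0.99272
step 9 (expiry): payoffs max(K−S,0) = 33.1958 24.3374 13.9119 1.6421 0.0000 0.0000 0.0000 0.0000 0.0000 0.0000
step 8: (k=8,j=0): S=54.3231, K−S=28.9469, hold=28.3411 ⇒ V=28.9469 exercise | (k=8,j=1): S=63.9332, K−S=19.3368, hold=18.7310 ⇒ V=19.3368 exercise | (k=8,j=2): S=75.2433, K−S=8.0267, hold=7.4209 ⇒ V=8.0267 exercise | (k=8,j=3): S=88.5543, K−S=0.0000, hold=0.7750 ⇒ V=0.7750 continue | (k=8,j=4): S=104.2200, K−S=0.0000, hold=0.0000 ⇒ V=0.0000 continue | (k=8,j=5): S=122.6571, K−S=0.0000, hold=0.0000 ⇒ V=0.0000 continue | (k=8,j=6): S=144.3558, K−S=0.0000, hold=0.0000 ⇒ V=0.0000 continue | (k=8,j=7): S=169.8932, K−S=0.0000, hold=0.0000 ⇒ V=0.0000 continue | (k=8,j=8): S=199.9482, K−S=0.0000, hold=0.0000 ⇒ V=0.0000 continue  boundary S*=75.2433
step 7: (k=7,j=0): S=58.9326, K−S=24.3374, hold=23.7316 ⇒ V=24.3374 exercise | (k=7,j=1): S=69.3581, K−S=13.9119, hold=13.3061 ⇒ V=13.9119 exercise | (k=7,j=2): S=81.6279, K−S=1.6421, hold=4.1918 ⇒ V=4.1918 continue | (k=7,j=3): S=96.0683, K−S=0.0000, hold=0.3658 ⇒ V=0.3658 continue | (k=7,j=4): S=113.0634, K−S=0.0000, hold=0.0000 ⇒ V=0.0000 continue | (k=7,j=5): S=133.0649, K−S=0.0000, hold=0.0000 ⇒ V=0.0000 continue | (k=7,j=6): S=156.6048, K−S=0.0000, hold=0.0000 ⇒ V=0.0000 continue | (k=7,j=7): S=184.3091, K−S=0.0000, hold=0.0000 ⇒ V=0.0000 continue  boundary S*=69.3581
step 6: (k=6,j=0): S=63.9332, K−S=19.3368, hold=18.7310 ⇒ V=19.3368 exercise | (k=6,j=1): S=75.2433, K−S=8.0267, hold=8.7487 ⇒ V=8.7487 continue | (k=6,j=2): S=88.5543, K−S=0.0000, hold=2.1688 ⇒ V=2.1688 continue | (k=6,j=3): S=104.2200, K−S=0.0000, hold=0.1726 ⇒ V=0.1726 continue | (k=6,j=4): S=122.6571, K−S=0.0000, hold=0.0000 ⇒ V=0.0000 continue | (k=6,j=5): S=144.3558, K−S=0.0000, hold=0.0000 ⇒ V=0.0000 continue | (k=6,j=6): S=169.8932, K−S=0.0000, hold=0.0000 ⇒ V=0.0000 continue  boundary S*=63.9332
step 5: (k=5,j=0): S=69.3581, K−S=13.9119, hold=13.6821 ⇒ V=13.9119 exercise | (k=5,j=1): S=81.6279, K−S=1.6421, hold=5.2584 ⇒ V=5.2584 continue | (k=5,j=2): S=96.0683, K−S=0.0000, hold=1.1135 ⇒ V=1.1135 continue | (k=5,j=3): S=113.0634, K−S=0.0000, hold=0.0815 ⇒ V=0.0815 continue | (k=5,j=4): S=133.0649, K−S=0.0000, hold=0.0000 ⇒ V=0.0000 continue | (k=5,j=5): S=156.6048, K−S=0.0000, hold=0.0000 ⇒ V=0.0000 continue  boundary S*=69.3581
step 4: (k=4,j=0): S=75.2433, K−S=8.0267, hold=9.3042 ⇒ V=9.3042 continue | (k=4,j=1): S=88.5543, K−S=0.0000, hold=3.0616 ⇒ V=3.0616 continue | (k=4,j=2): S=104.2200, K−S=0.0000, hold=0.5679 ⇒ V=0.5679 continue | (k=4,j=3): S=122.6571, K−S=0.0000, hold=0.0384 ⇒ V=0.0384 continue | (k=4,j=4): S=144.3558, K−S=0.0000, hold=0.0000 ⇒ V=0.0000 continue  boundary S*=-
step 3: (k=3,j=0): S=81.6279, K−S=1.6421, hold=5.9855 ⇒ V=5.9855 continue | (k=3,j=1): S=96.0683, K−S=0.0000, hold=1.7407 ⇒ V=1.7407 continue | (k=3,j=2): S=113.0634, K−S=0.0000, hold=0.2881 ⇒ V=0.2881 continue | (k=3,j=3): S=133.0649, K−S=0.0000, hold=0.0181 ⇒ V=0.0181 continue  boundary S*=-
step 2: (k=2,j=0): S=88.5543, K−S=0.0000, hold=3.7314 ⇒ V=3.7314 continue | (k=2,j=1): S=104.2200, K−S=0.0000, hold=0.9715 ⇒ V=0.9715 continue | (k=2,j=2): S=122.6571, K−S=0.0000, hold=0.1454 ⇒ V=0.1454 continue  boundary S*=-
step 1: (k=1,j=0): S=96.0683, K−S=0.0000, hold=2.2670 ⇒ V=2.2670 continue | (k=1,j=1): S=113.0634, K−S=0.0000, hold=0.5342 ⇒ V=0.5342 continue  boundary S*=-
step 0: (k=0,j=0): S=104.2200, K−S=0.0000, hold=1.3481 ⇒ V=1.3481 continue  boundary S*=-

price = 1.3481
boundary = - - - - - 69.3581 63.9332 69.3581 75.2433
tree:
1.3481
2.2670 0.5342
3.7314 0.9715 0.1454
5.9855 1.7407 0.2881 0.0181
9.3042 3.0616 0.5679 0.0384 0.0000
13.9119 5.2584 1.1135 0.0815 0.0000 0.0000
19.3368 8.7487 2.1688 0.1726 0.0000 0.0000 0.0000
24.3374 13.9119 4.1918 0.3658 0.0000 0.0000 0.0000 0.0000
28.9469 19.3368 8.0267 0.7750 0.0000 0.0000 0.0000 0.0000 0.0000
33.1958 24.3374 13.9119 1.6421 0.0000 0.0000 0.0000 0.0000 0.0000 0.0000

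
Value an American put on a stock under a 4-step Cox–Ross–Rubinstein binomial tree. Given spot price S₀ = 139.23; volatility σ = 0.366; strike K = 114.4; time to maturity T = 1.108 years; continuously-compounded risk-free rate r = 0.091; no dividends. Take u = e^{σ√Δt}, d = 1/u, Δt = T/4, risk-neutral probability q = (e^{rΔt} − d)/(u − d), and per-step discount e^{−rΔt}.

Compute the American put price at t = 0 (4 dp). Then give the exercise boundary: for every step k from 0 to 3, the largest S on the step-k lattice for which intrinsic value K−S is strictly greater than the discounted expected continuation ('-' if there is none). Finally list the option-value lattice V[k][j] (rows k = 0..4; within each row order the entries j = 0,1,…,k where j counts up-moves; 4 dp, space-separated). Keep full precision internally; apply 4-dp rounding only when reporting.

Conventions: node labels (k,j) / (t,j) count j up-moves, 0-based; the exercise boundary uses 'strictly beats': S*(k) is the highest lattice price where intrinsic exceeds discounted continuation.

Δt=0.27700  u=1.21243  d=0.82479  q=0.51784  discount=0.97511
step 4 (expiry): payoffs max(K−S,0) = 49.9679 19.6852 0.0000 0.0000 0.0000
step 3: (k=3,j=0): S=78.1196, K−S=36.2804, hold=33.4327 ⇒ V=36.2804 exercise | (k=3,j=1): S=114.8353, K−S=0.0000, hold=9.2551 ⇒ V=9.2551 continue | (k=3,j=2): S=168.8070, K−S=0.0000, hold=0.0000 ⇒ V=0.0000 continue | (k=3,j=3): S=248.1450, K−S=0.0000, hold=0.0000 ⇒ V=0.0000 continue  boundary S*=78.1196
step 2: (k=2,j=0): S=94.7148, K−S=19.6852, hold=21.7308 ⇒ V=21.7308 continue | (k=2,j=1): S=139.2300, K−S=0.0000, hold=4.3513 ⇒ V=4.3513 continue | (k=2,j=2): S=204.6671, K−S=0.0000, hold=0.0000 ⇒ V=0.0000 continue  boundary S*=-
step 1: (k=1,j=0): S=114.8353, K−S=0.0000, hold=12.4140 ⇒ V=12.4140 continue | (k=1,j=1): S=168.8070, K−S=0.0000, hold=2.0458 ⇒ V=2.0458 continue  boundary S*=-
step 0: (k=0,j=0): S=139.2300, K−S=0.0000, hold=6.8695 ⇒ V=6.8695 continue  boundary S*=-

price = 6.8695
boundary = - - - 78.1196
tree:
6.8695
12.4140 2.0458
21.7308 4.3513 0.0000
36.2804 9.2551 0.0000 0.0000
49.9679 19.6852 0.0000 0.0000 0.0000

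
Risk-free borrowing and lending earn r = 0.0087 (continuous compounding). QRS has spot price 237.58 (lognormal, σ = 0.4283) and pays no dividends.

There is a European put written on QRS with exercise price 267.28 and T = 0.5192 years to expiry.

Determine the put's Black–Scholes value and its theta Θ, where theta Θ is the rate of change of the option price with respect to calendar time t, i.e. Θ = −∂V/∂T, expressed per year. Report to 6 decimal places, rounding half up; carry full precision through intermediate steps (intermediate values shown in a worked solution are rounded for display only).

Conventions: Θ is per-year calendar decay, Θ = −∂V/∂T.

price = 47.168128
Θ = -25.920734

σ√T = 0.4283·√0.5192 = 0.308614
d₁ = (ln(S/K) + (r+σ²/2)T) / (σ√T) = (ln(237.58/267.28) + (0.0087+0.4283²/2)·0.5192) / 0.308614 = (-0.117792 + 0.052138) / 0.308614 = -0.212739
d₂ = d₁ − σ√T = -0.212739 − 0.308614 = -0.521353
e^{−rT} = 0.995493
N(−d₁) = 0.584235,  N(−d₂) = 0.698939
Put price V = K·e^{−rT}·N(−d₂) − S·N(−d₁) = 185.970582 − 138.802454 = 47.168128
φ(d₁) = (1/√(2π))·e^{−d₁²/2} = 0.390016
Θ = −S·φ(d₁)·σ/(2√T) + r·K·e^{−rT}·N(−d₂) = −27.538678 + 1.617944 = -25.920734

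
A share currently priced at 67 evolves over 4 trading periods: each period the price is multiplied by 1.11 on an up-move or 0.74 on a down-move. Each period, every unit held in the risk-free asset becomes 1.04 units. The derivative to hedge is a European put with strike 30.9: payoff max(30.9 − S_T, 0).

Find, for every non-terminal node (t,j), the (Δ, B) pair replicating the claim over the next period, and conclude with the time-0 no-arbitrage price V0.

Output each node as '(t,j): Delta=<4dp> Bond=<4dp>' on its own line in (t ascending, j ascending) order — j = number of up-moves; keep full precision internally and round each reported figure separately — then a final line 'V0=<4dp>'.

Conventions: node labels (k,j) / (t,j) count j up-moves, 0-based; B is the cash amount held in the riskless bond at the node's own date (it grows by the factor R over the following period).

Since d<R<u, set p* = (R−d)/(u−d) = 0.8108; price each node as the discounted p*-expectation of its children.
Expiry values: V(4,0)=10.8090, V(4,1)=0.7635, V(4,2)=0.0000, V(4,3)=0.0000, V(4,4)=0.0000
Node (3,0) S=27.1500: V=(p*·0.7635+(1−p*)·10.8090)/1.04=2.5615; Δ=(0.7635−10.8090)/(30.1365−20.0910)=-1.0000; B=V−Δ·S=29.7115
Node (3,1) S=40.7250: V=(p*·0.0000+(1−p*)·0.7635)/1.04=0.1389; Δ=(0.0000−0.7635)/(45.2048−30.1365)=-0.0507; B=V−Δ·S=2.2024
Node (3,2) S=61.0875: V=(p*·0.0000+(1−p*)·0.0000)/1.04=0.0000; Δ=(0.0000−0.0000)/(67.8071−45.2048)=0.0000; B=V−Δ·S=0.0000
Node (3,3) S=91.6313: V=(p*·0.0000+(1−p*)·0.0000)/1.04=0.0000; Δ=(0.0000−0.0000)/(101.7107−67.8071)=0.0000; B=V−Δ·S=0.0000
Node (2,0) S=36.6892: V=(p*·0.1389+(1−p*)·2.5615)/1.04=0.5743; Δ=(0.1389−2.5615)/(40.7250−27.1500)=-0.1785; B=V−Δ·S=7.1219
Node (2,1) S=55.0338: V=(p*·0.0000+(1−p*)·0.1389)/1.04=0.0253; Δ=(0.0000−0.1389)/(61.0875−40.7250)=-0.0068; B=V−Δ·S=0.4006
Node (2,2) S=82.5507: V=(p*·0.0000+(1−p*)·0.0000)/1.04=0.0000; Δ=(0.0000−0.0000)/(91.6313−61.0875)=0.0000; B=V−Δ·S=0.0000
Node (1,0) S=49.5800: V=(p*·0.0253+(1−p*)·0.5743)/1.04=0.1242; Δ=(0.0253−0.5743)/(55.0338−36.6892)=-0.0299; B=V−Δ·S=1.6079
Node (1,1) S=74.3700: V=(p*·0.0000+(1−p*)·0.0253)/1.04=0.0046; Δ=(0.0000−0.0253)/(82.5507−55.0338)=-0.0009; B=V−Δ·S=0.0729
Node (0,0) S=67.0000: V=(p*·0.0046+(1−p*)·0.1242)/1.04=0.0262; Δ=(0.0046−0.1242)/(74.3700−49.5800)=-0.0048; B=V−Δ·S=0.3493
Check: Δ(0,0)·S0 + B(0,0) = 0.0262 = V0.

(0,0): Delta=-0.0048 Bond=0.3493
(1,0): Delta=-0.0299 Bond=1.6079
(1,1): Delta=-0.0009 Bond=0.0729
(2,0): Delta=-0.1785 Bond=7.1219
(2,1): Delta=-0.0068 Bond=0.4006
(2,2): Delta=0.0000 Bond=0.0000
(3,0): Delta=-1.0000 Bond=29.7115
(3,1): Delta=-0.0507 Bond=2.2024
(3,2): Delta=0.0000 Bond=0.0000
(3,3): Delta=0.0000 Bond=0.0000
V0=0.0262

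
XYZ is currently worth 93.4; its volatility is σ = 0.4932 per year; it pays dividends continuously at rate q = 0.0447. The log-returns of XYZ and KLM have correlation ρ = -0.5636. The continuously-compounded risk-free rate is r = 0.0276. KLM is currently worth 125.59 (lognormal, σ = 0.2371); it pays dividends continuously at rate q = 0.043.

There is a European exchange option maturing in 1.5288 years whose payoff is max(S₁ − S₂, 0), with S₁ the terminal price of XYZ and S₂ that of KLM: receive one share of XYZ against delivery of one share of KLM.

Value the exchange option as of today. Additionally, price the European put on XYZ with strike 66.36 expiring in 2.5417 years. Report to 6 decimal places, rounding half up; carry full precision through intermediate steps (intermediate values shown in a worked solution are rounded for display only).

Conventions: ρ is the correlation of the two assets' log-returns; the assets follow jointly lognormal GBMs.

exchange price = 19.128085
price(XYZ put K=66.36) = 12.938976

σ_eff = √(σ₁² + σ₂² − 2ρσ₁σ₂) = √(0.4932² + 0.2371² − 2·-0.5636·0.4932·0.2371) = 0.656715
d₁ = (ln(S₁/S₂) + (q₂ − q₁ + σ_eff²/2)T) / (σ_eff√T) = (ln(93.4/125.59) + (0.043 − 0.0447 + 0.215637)·1.5288) / 0.811993 = 0.038099
d₂ = d₁ − σ_eff√T = 0.038099 − 0.811993 = -0.773894
N(d₁) = 0.515196,  N(d₂) = 0.219497
V = S₁·e^{−q₁T}·N(d₁) − S₂·e^{−q₂T}·N(d₂) = 44.940775 − 25.812690 = 19.128085
[vanilla: XYZ put K=66.36]
σ√T = 0.4932·√2.5417 = 0.786294
d₁ = (ln(S/K) + (r−q+σ²/2)T) / (σ√T) = (ln(93.4/66.36) + (0.0276−0.0447+0.4932²/2)·2.5417) / 0.786294 = (0.341797 + 0.265666) / 0.786294 = 0.772565
d₂ = d₁ − σ√T = 0.772565 − 0.786294 = -0.013730
e^{−rT} = 0.932253
e^{−qT} = 0.892602
N(−d₁) = 0.219890,  N(−d₂) = 0.505477
price = K·e^{−rT}·N(−d₂) − S·e^{−qT}·N(−d₁) = 31.271003 − 18.332028 = 12.938976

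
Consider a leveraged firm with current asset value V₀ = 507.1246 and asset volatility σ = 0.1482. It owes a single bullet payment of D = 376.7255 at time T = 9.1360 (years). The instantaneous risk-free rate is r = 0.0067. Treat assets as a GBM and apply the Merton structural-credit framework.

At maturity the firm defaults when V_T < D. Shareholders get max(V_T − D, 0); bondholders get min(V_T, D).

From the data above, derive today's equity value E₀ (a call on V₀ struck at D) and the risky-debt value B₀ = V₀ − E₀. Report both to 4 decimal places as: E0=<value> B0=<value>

Apply the equity-as-call identities (strike 376.7255, horizon 9.1360 years):
d₁ = [ln(V₀/D) + (r + σ²/2)T] / (σ√T)
   = [ln(507.1246/376.7255) + (0.0067 + 0.5·0.1482²)·9.1360] / (0.1482·√9.1360)
   = [0.297240 + 0.161539] / 0.447947 = 1.024183
d₂ = d₁ − σ√T = 1.024183 − 0.447947 = 0.576236
N(d₁) = 0.847126,  N(d₂) = 0.717772,  e^(−rT) = 0.940625
E₀ = V₀·N(d₁) − D·e^(−rT)·N(d₂)
   = 507.1246·0.847126 − 376.7255·0.940625·0.717772 = 175.250397
B₀ = V₀ − E₀ = 507.1246 − 175.250397 = 331.874203

E0=175.2504 B0=331.8742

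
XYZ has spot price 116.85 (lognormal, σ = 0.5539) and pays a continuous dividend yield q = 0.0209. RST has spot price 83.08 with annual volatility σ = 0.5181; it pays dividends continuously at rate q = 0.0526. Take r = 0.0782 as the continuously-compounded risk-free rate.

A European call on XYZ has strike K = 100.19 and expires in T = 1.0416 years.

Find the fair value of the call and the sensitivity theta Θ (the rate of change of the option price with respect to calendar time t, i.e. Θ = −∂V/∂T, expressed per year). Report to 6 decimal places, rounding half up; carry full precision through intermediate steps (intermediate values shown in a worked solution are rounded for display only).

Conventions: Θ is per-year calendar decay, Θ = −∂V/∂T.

price = 35.561195
Θ = -12.055900

σ√T = 0.5539·√1.0416 = 0.565304
d₁ = (ln(S/K) + (r−q+σ²/2)T) / (σ√T) = (ln(116.85/100.19) + (0.0782−0.0209+0.5539²/2)·1.0416) / 0.565304 = (0.153823 + 0.219468) / 0.565304 = 0.660336
d₂ = d₁ − σ√T = 0.660336 − 0.565304 = 0.095032
e^{−rT} = 0.921776
e^{−qT} = 0.978466
N(d₁) = 0.745481,  N(d₂) = 0.537855
Call price V = S·e^{−qT}·N(d₁) − K·e^{−rT}·N(d₂) = 85.233616 − 49.672422 = 35.561195
φ(d₁) = (1/√(2π))·e^{−d₁²/2} = 0.320793
Θ = −S·e^{−qT}·φ(d₁)·σ/(2√T) + q·S·e^{−qT}·N(d₁) − r·K·e^{−rT}·N(d₂) = −9.952899 + 1.781383 − 3.884383 = -12.055900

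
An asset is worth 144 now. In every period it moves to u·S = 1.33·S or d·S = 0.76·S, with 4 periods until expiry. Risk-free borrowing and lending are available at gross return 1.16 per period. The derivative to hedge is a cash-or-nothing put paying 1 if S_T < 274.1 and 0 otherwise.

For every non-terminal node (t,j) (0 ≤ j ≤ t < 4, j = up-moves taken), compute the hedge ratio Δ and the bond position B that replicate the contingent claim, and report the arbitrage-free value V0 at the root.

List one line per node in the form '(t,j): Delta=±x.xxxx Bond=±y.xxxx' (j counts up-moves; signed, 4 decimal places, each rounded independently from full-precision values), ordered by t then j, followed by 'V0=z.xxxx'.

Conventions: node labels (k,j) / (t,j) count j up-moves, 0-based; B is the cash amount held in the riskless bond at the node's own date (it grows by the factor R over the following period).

Arbitrage-free pricing uses the up-move probability p* = (R−d)/(u−d) = 0.7018, discounting each step at R = 1.16.
Terminal payoffs: V(4,0)=1.0000, V(4,1)=1.0000, V(4,2)=1.0000, V(4,3)=1.0000, V(4,4)=0.0000
Node (3,0) S=63.2125: V=(p*·1.0000+(1−p*)·1.0000)/1.16=0.8621; Δ=(1.0000−1.0000)/(84.0727−48.0415)=0.0000; B=V−Δ·S=0.8621
Node (3,1) S=110.6220: V=(p*·1.0000+(1−p*)·1.0000)/1.16=0.8621; Δ=(1.0000−1.0000)/(147.1272−84.0727)=0.0000; B=V−Δ·S=0.8621
Node (3,2) S=193.5884: V=(p*·1.0000+(1−p*)·1.0000)/1.16=0.8621; Δ=(1.0000−1.0000)/(257.4726−147.1272)=0.0000; B=V−Δ·S=0.8621
Node (3,3) S=338.7797: V=(p*·0.0000+(1−p*)·1.0000)/1.16=0.2571; Δ=(0.0000−1.0000)/(450.5770−257.4726)=-0.0052; B=V−Δ·S=2.0115
Node (2,0) S=83.1744: V=(p*·0.8621+(1−p*)·0.8621)/1.16=0.7432; Δ=(0.8621−0.8621)/(110.6220−63.2125)=0.0000; B=V−Δ·S=0.7432
Node (2,1) S=145.5552: V=(p*·0.8621+(1−p*)·0.8621)/1.16=0.7432; Δ=(0.8621−0.8621)/(193.5884−110.6220)=0.0000; B=V−Δ·S=0.7432
Node (2,2) S=254.7216: V=(p*·0.2571+(1−p*)·0.8621)/1.16=0.3772; Δ=(0.2571−0.8621)/(338.7797−193.5884)=-0.0042; B=V−Δ·S=1.4385
Node (1,0) S=109.4400: V=(p*·0.7432+(1−p*)·0.7432)/1.16=0.6407; Δ=(0.7432−0.7432)/(145.5552−83.1744)=0.0000; B=V−Δ·S=0.6407
Node (1,1) S=191.5200: V=(p*·0.3772+(1−p*)·0.7432)/1.16=0.4193; Δ=(0.3772−0.7432)/(254.7216−145.5552)=-0.0034; B=V−Δ·S=1.0613
Node (0,0) S=144.0000: V=(p*·0.4193+(1−p*)·0.6407)/1.16=0.4184; Δ=(0.4193−0.6407)/(191.5200−109.4400)=-0.0027; B=V−Δ·S=0.8068
Sanity check at the root: Δ(0,0)·S0 + B(0,0) reproduces V0 = 0.4184.

(0,0): Delta=-0.0027 Bond=0.8068
(1,0): Delta=0.0000 Bond=0.6407
(1,1): Delta=-0.0034 Bond=1.0613
(2,0): Delta=0.0000 Bond=0.7432
(2,1): Delta=0.0000 Bond=0.7432
(2,2): Delta=-0.0042 Bond=1.4385
(3,0): Delta=0.0000 Bond=0.8621
(3,1): Delta=0.0000 Bond=0.8621
(3,2): Delta=0.0000 Bond=0.8621
(3,3): Delta=-0.0052 Bond=2.0115
V0=0.4184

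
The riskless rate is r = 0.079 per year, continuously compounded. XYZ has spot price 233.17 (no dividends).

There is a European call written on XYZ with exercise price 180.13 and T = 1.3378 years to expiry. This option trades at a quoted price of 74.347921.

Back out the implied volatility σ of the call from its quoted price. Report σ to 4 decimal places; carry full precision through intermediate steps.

sigma = 0.2612

At σ = 0.2612 the Black–Scholes value reproduces the quote:
σ√T = 0.2612·√1.3378 = 0.302113
d₁ = (ln(S/K) + (r+σ²/2)T) / (σ√T) = (ln(233.17/180.13) + (0.079+0.2612²/2)·1.3378) / 0.302113 = (0.258089 + 0.151322) / 0.302113 = 1.355161
d₂ = d₁ − σ√T = 1.355161 − 0.302113 = 1.053049
e^{−rT} = 0.899707
N(d₁) = 0.912317,  N(d₂) = 0.853841
V = S·N(d₁) − K·e^{−rT}·N(d₂) = 212.724928 − 138.377008 = 74.347921 (equal to the quote); since ∂V/∂σ > 0 for all σ, the implied volatility is unique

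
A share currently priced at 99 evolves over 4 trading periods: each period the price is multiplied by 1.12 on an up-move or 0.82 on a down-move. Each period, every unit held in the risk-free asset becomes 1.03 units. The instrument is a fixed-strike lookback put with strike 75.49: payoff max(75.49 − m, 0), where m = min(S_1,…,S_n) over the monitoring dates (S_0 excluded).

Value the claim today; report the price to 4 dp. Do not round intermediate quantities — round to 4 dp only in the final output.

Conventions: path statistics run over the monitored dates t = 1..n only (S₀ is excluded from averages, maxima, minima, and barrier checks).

With p* = (R−d)/(u−d) = 0.7000, sum probability × payoff across the paths and divide by R^4.
Enumerate all 2^4 = 16 price paths (U = up ×1.12, D = down ×0.82); each path with k up-moves has probability p*^k·(1−p*)^(4−k).
DDDD: m=44.7601, payoff=30.7299, prob=0.008100
UDDD: m=61.1357, payoff=14.3543, prob=0.018900
DUDD: m=61.1357, payoff=14.3543, prob=0.018900
UUDD: m=83.5024, payoff=0.0000, prob=0.044100
DDUD: m=61.1357, payoff=14.3543, prob=0.018900
UDUD: m=83.5024, payoff=0.0000, prob=0.044100
DUUD: m=81.1800, payoff=0.0000, prob=0.044100
UUUD: m=110.8800, payoff=0.0000, prob=0.102900
DDDU: m=54.5854, payoff=20.9046, prob=0.018900
UDDU: m=74.5557, payoff=0.9343, prob=0.044100
DUDU: m=74.5557, payoff=0.9343, prob=0.044100
UUDU: m=101.8322, payoff=0.0000, prob=0.102900
DDUU: m=66.5676, payoff=8.9224, prob=0.044100
UDUU: m=90.9216, payoff=0.0000, prob=0.102900
DUUU: m=81.1800, payoff=0.0000, prob=0.102900
UUUU: m=110.8800, payoff=0.0000, prob=0.240100
Price = Σ prob·payoff / R^4 = 1.933781 / 1.125509 = 1.7181

price = 1.7181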